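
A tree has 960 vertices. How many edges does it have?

A tree on n vertices always has exactly n - 1 edges.
For n = 960: edges = 960 - 1 = 959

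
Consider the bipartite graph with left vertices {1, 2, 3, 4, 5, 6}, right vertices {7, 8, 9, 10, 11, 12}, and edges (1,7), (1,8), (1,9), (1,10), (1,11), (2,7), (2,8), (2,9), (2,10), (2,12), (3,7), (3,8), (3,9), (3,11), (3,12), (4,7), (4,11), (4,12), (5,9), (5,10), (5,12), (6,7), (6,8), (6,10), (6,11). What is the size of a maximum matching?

Step 1: List the neighbors of each left vertex:
  1: 7, 8, 9, 10, 11
  2: 7, 8, 9, 10, 12
  3: 7, 8, 9, 11, 12
  4: 7, 11, 12
  5: 9, 10, 12
  6: 7, 8, 10, 11

Step 2: Greedily match left vertices, then look for augmenting paths:
  Match 1 -- 7
  Match 2 -- 12
  Match 3 -- 9
  Match 4 -- 11
  Match 5 -- 10
  Match 6 -- 8
  No augmenting path remains.

Step 3: Verify this is maximum:
  Matching size 6 = min(|L|, |R|) = min(6, 6), which is an upper bound, so this matching is maximum.

Maximum matching: {(1,7), (2,12), (3,9), (4,11), (5,10), (6,8)}
Size: 6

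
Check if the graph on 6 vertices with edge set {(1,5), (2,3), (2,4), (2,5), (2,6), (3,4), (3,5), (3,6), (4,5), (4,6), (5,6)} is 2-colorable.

Step 1: Attempt 2-coloring using BFS:
  Start at vertex 1, assign color 0
  Color vertex 5 with color 1 (neighbor of 1)
  Color vertex 2 with color 0 (neighbor of 5)
  Color vertex 3 with color 0 (neighbor of 5)
  Color vertex 4 with color 0 (neighbor of 5)
  Color vertex 6 with color 0 (neighbor of 5)

Step 2: Conflict found! Vertices 2 and 3 are adjacent but have the same color.
This means the graph contains an odd cycle.

The graph is NOT bipartite.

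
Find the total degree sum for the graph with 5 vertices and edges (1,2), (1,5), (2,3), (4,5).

Step 1: Count edges incident to each vertex:
  deg(1) = 2 (neighbors: 2, 5)
  deg(2) = 2 (neighbors: 1, 3)
  deg(3) = 1 (neighbors: 2)
  deg(4) = 1 (neighbors: 5)
  deg(5) = 2 (neighbors: 1, 4)

Step 2: Sum all degrees:
  2 + 2 + 1 + 1 + 2 = 8

Verification: sum of degrees = 2 * |E| = 2 * 4 = 8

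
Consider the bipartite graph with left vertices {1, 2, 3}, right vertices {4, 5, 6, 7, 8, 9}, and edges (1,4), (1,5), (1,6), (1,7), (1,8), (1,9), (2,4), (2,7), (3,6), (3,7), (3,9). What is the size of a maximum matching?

Step 1: List the neighbors of each left vertex:
  1: 4, 5, 6, 7, 8, 9
  2: 4, 7
  3: 6, 7, 9

Step 2: Greedily match left vertices, then look for augmenting paths:
  Match 1 -- 4
  Match 2 -- 7
  Match 3 -- 6
  No augmenting path remains.

Step 3: Verify this is maximum:
  Matching size 3 = min(|L|, |R|) = min(3, 6), which is an upper bound, so this matching is maximum.

Maximum matching: {(1,4), (2,7), (3,6)}
Size: 3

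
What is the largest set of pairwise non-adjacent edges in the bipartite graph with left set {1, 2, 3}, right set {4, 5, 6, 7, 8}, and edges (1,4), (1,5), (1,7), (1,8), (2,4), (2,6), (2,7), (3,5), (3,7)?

Step 1: List the neighbors of each left vertex:
  1: 4, 5, 7, 8
  2: 4, 6, 7
  3: 5, 7

Step 2: Greedily match left vertices, then look for augmenting paths:
  Match 1 -- 4
  Match 2 -- 6
  Match 3 -- 5
  No augmenting path remains.

Step 3: Verify this is maximum:
  Matching size 3 = min(|L|, |R|) = min(3, 5), which is an upper bound, so this matching is maximum.

Maximum matching: {(1,4), (2,6), (3,5)}
Size: 3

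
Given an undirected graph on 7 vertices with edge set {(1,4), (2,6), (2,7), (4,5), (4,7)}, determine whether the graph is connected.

Step 1: Build adjacency list from edges:
  1: 4
  2: 6, 7
  3: (none)
  4: 1, 5, 7
  5: 4
  6: 2
  7: 2, 4

Step 2: Run BFS/DFS from vertex 1:
  Visited: {1, 4, 5, 7, 2, 6}
  Reached 6 of 7 vertices

Step 3: Only 6 of 7 vertices reached. Graph is disconnected.
Connected components: {1, 2, 4, 5, 6, 7}, {3}
Answer: No, the graph is not connected (2 components).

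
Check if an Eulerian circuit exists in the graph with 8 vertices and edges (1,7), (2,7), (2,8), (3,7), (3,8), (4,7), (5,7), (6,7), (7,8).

Step 1: Find the degree of each vertex:
  deg(1) = 1
  deg(2) = 2
  deg(3) = 2
  deg(4) = 1
  deg(5) = 1
  deg(6) = 1
  deg(7) = 7
  deg(8) = 3

Step 2: Count vertices with odd degree:
  Odd-degree vertices: 1, 4, 5, 6, 7, 8 (6 total)

Step 3: Apply Euler's theorem:
  - Eulerian circuit exists iff graph is connected and all vertices have even degree
  - Eulerian path exists iff graph is connected and has 0 or 2 odd-degree vertices

Graph has 6 odd-degree vertices (need 0 or 2).
Neither Eulerian path nor Eulerian circuit exists.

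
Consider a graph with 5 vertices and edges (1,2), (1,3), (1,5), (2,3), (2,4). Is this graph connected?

Step 1: Build adjacency list from edges:
  1: 2, 3, 5
  2: 1, 3, 4
  3: 1, 2
  4: 2
  5: 1

Step 2: Run BFS/DFS from vertex 1:
  Visited: {1, 2, 3, 5, 4}
  Reached 5 of 5 vertices

Step 3: All 5 vertices reached from vertex 1, so the graph is connected.
Answer: Yes, the graph is connected.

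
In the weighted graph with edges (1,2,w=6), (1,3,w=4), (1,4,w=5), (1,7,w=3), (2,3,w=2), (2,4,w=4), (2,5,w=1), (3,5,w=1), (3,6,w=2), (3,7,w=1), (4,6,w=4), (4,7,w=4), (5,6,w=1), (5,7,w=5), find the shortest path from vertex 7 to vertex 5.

Step 1: Build adjacency list with weights:
  1: 2(w=6), 3(w=4), 4(w=5), 7(w=3)
  2: 1(w=6), 3(w=2), 4(w=4), 5(w=1)
  3: 1(w=4), 2(w=2), 5(w=1), 6(w=2), 7(w=1)
  4: 1(w=5), 2(w=4), 6(w=4), 7(w=4)
  5: 2(w=1), 3(w=1), 6(w=1), 7(w=5)
  6: 3(w=2), 4(w=4), 5(w=1)
  7: 1(w=3), 3(w=1), 4(w=4), 5(w=5)

Step 2: Apply Dijkstra's algorithm from vertex 7:
  Visit vertex 7 (distance=0)
    Update dist[1] = 3
    Update dist[3] = 1
    Update dist[4] = 4
    Update dist[5] = 5
  Visit vertex 3 (distance=1)
    Update dist[2] = 3
    Update dist[5] = 2
    Update dist[6] = 3
  Visit vertex 5 (distance=2)

Step 3: Shortest path: 7 -> 3 -> 5
Total weight: 1 + 1 = 2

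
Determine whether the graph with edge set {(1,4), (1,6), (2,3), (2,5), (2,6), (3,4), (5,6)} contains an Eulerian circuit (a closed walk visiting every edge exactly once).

Step 1: Find the degree of each vertex:
  deg(1) = 2
  deg(2) = 3
  deg(3) = 2
  deg(4) = 2
  deg(5) = 2
  deg(6) = 3

Step 2: Count vertices with odd degree:
  Odd-degree vertices: 2, 6 (2 total)

Step 3: Apply Euler's theorem:
  - Eulerian circuit exists iff graph is connected and all vertices have even degree
  - Eulerian path exists iff graph is connected and has 0 or 2 odd-degree vertices

Graph is connected with exactly 2 odd-degree vertices (2, 6).
Eulerian path exists (starting and ending at the odd-degree vertices), but no Eulerian circuit.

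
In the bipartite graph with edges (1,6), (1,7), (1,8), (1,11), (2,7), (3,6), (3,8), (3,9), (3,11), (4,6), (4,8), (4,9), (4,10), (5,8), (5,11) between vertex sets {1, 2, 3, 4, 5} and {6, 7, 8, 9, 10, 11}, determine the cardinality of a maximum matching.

Step 1: List the neighbors of each left vertex:
  1: 6, 7, 8, 11
  2: 7
  3: 6, 8, 9, 11
  4: 6, 8, 9, 10
  5: 8, 11

Step 2: Greedily match left vertices, then look for augmenting paths:
  Match 1 -- 6
  Match 2 -- 7
  Match 3 -- 8
  Match 4 -- 9
  Match 5 -- 11
  No augmenting path remains.

Step 3: Verify this is maximum:
  Matching size 5 = min(|L|, |R|) = min(5, 6), which is an upper bound, so this matching is maximum.

Maximum matching: {(1,6), (2,7), (3,8), (4,9), (5,11)}
Size: 5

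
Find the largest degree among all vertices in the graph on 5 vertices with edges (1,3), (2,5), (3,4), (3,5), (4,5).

Step 1: Count edges incident to each vertex:
  deg(1) = 1 (neighbors: 3)
  deg(2) = 1 (neighbors: 5)
  deg(3) = 3 (neighbors: 1, 4, 5)
  deg(4) = 2 (neighbors: 3, 5)
  deg(5) = 3 (neighbors: 2, 3, 4)

Step 2: Find maximum:
  max(1, 1, 3, 2, 3) = 3 (vertex 3)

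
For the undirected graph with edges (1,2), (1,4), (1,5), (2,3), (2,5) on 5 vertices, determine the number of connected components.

Step 1: Build adjacency list from edges:
  1: 2, 4, 5
  2: 1, 3, 5
  3: 2
  4: 1
  5: 1, 2

Step 2: Run BFS/DFS from vertex 1:
  Visited: {1, 2, 4, 5, 3}
  Reached 5 of 5 vertices

Step 3: All 5 vertices reached from vertex 1, so the graph is connected.
Number of connected components: 1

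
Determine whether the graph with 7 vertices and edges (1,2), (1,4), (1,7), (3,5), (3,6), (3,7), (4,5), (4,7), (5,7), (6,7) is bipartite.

Step 1: Attempt 2-coloring using BFS:
  Start at vertex 1, assign color 0
  Color vertex 2 with color 1 (neighbor of 1)
  Color vertex 4 with color 1 (neighbor of 1)
  Color vertex 7 with color 1 (neighbor of 1)
  Color vertex 5 with color 0 (neighbor of 4)

Step 2: Conflict found! Vertices 4 and 7 are adjacent but have the same color.
This means the graph contains an odd cycle.

The graph is NOT bipartite.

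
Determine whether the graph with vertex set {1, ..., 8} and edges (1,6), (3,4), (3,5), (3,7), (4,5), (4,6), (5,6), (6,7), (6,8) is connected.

Step 1: Build adjacency list from edges:
  1: 6
  2: (none)
  3: 4, 5, 7
  4: 3, 5, 6
  5: 3, 4, 6
  6: 1, 4, 5, 7, 8
  7: 3, 6
  8: 6

Step 2: Run BFS/DFS from vertex 1:
  Visited: {1, 6, 4, 5, 7, 8, 3}
  Reached 7 of 8 vertices

Step 3: Only 7 of 8 vertices reached. Graph is disconnected.
Connected components: {1, 3, 4, 5, 6, 7, 8}, {2}
Answer: No, the graph is not connected (2 components).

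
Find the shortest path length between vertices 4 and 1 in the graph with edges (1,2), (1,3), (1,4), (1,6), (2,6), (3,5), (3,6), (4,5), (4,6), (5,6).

Step 1: Build adjacency list:
  1: 2, 3, 4, 6
  2: 1, 6
  3: 1, 5, 6
  4: 1, 5, 6
  5: 3, 4, 6
  6: 1, 2, 3, 4, 5

Step 2: BFS from vertex 4 to find shortest path to 1:
  vertex 1 reached at distance 1

Step 3: Shortest path: 4 -> 1
Path length: 1 edge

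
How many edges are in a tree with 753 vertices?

A tree on n vertices always has exactly n - 1 edges.
For n = 753: edges = 753 - 1 = 752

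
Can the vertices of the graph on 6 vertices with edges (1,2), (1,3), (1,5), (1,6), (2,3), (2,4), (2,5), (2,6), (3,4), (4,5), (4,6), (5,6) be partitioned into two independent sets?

Step 1: Attempt 2-coloring using BFS:
  Start at vertex 1, assign color 0
  Color vertex 2 with color 1 (neighbor of 1)
  Color vertex 3 with color 1 (neighbor of 1)
  Color vertex 5 with color 1 (neighbor of 1)
  Color vertex 6 with color 1 (neighbor of 1)

Step 2: Conflict found! Vertices 2 and 3 are adjacent but have the same color.
This means the graph contains an odd cycle.

The graph is NOT bipartite.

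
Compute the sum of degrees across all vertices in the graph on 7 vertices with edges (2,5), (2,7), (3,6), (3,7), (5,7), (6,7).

Step 1: Count edges incident to each vertex:
  deg(1) = 0 (neighbors: none)
  deg(2) = 2 (neighbors: 5, 7)
  deg(3) = 2 (neighbors: 6, 7)
  deg(4) = 0 (neighbors: none)
  deg(5) = 2 (neighbors: 2, 7)
  deg(6) = 2 (neighbors: 3, 7)
  deg(7) = 4 (neighbors: 2, 3, 5, 6)

Step 2: Sum all degrees:
  0 + 2 + 2 + 0 + 2 + 2 + 4 = 12

Verification: sum of degrees = 2 * |E| = 2 * 6 = 12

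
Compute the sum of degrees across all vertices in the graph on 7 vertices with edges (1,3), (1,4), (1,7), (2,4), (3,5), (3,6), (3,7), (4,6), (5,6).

Step 1: Count edges incident to each vertex:
  deg(1) = 3 (neighbors: 3, 4, 7)
  deg(2) = 1 (neighbors: 4)
  deg(3) = 4 (neighbors: 1, 5, 6, 7)
  deg(4) = 3 (neighbors: 1, 2, 6)
  deg(5) = 2 (neighbors: 3, 6)
  deg(6) = 3 (neighbors: 3, 4, 5)
  deg(7) = 2 (neighbors: 1, 3)

Step 2: Sum all degrees:
  3 + 1 + 4 + 3 + 2 + 3 + 2 = 18

Verification: sum of degrees = 2 * |E| = 2 * 9 = 18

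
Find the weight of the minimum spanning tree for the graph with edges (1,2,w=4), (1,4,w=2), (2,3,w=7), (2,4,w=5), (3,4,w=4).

Apply Kruskal's algorithm (sort edges by weight, add if no cycle):

Sorted edges by weight:
  (1,4) w=2
  (1,2) w=4
  (3,4) w=4
  (2,4) w=5
  (2,3) w=7

Add edge (1,4) w=2 -- no cycle. Running total: 2
Add edge (1,2) w=4 -- no cycle. Running total: 6
Add edge (3,4) w=4 -- no cycle. Running total: 10

MST edges: (1,4,w=2), (1,2,w=4), (3,4,w=4)
Total MST weight: 2 + 4 + 4 = 10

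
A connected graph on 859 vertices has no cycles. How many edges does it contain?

A tree on n vertices always has exactly n - 1 edges.
For n = 859: edges = 859 - 1 = 858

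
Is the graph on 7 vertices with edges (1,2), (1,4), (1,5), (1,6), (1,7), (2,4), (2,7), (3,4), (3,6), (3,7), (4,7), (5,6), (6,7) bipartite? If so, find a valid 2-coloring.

Step 1: Attempt 2-coloring using BFS:
  Start at vertex 1, assign color 0
  Color vertex 2 with color 1 (neighbor of 1)
  Color vertex 4 with color 1 (neighbor of 1)
  Color vertex 5 with color 1 (neighbor of 1)
  Color vertex 6 with color 1 (neighbor of 1)
  Color vertex 7 with color 1 (neighbor of 1)

Step 2: Conflict found! Vertices 2 and 4 are adjacent but have the same color.
This means the graph contains an odd cycle.

The graph is NOT bipartite.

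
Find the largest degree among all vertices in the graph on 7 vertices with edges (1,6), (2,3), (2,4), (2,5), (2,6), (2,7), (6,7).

Step 1: Count edges incident to each vertex:
  deg(1) = 1 (neighbors: 6)
  deg(2) = 5 (neighbors: 3, 4, 5, 6, 7)
  deg(3) = 1 (neighbors: 2)
  deg(4) = 1 (neighbors: 2)
  deg(5) = 1 (neighbors: 2)
  deg(6) = 3 (neighbors: 1, 2, 7)
  deg(7) = 2 (neighbors: 2, 6)

Step 2: Find maximum:
  max(1, 5, 1, 1, 1, 3, 2) = 5 (vertex 2)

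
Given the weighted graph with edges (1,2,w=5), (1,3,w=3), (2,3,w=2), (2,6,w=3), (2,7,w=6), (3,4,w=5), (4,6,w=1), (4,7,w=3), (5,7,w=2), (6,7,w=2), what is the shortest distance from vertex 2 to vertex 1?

Step 1: Build adjacency list with weights:
  1: 2(w=5), 3(w=3)
  2: 1(w=5), 3(w=2), 6(w=3), 7(w=6)
  3: 1(w=3), 2(w=2), 4(w=5)
  4: 3(w=5), 6(w=1), 7(w=3)
  5: 7(w=2)
  6: 2(w=3), 4(w=1), 7(w=2)
  7: 2(w=6), 4(w=3), 5(w=2), 6(w=2)

Step 2: Apply Dijkstra's algorithm from vertex 2:
  Visit vertex 2 (distance=0)
    Update dist[1] = 5
    Update dist[3] = 2
    Update dist[6] = 3
    Update dist[7] = 6
  Visit vertex 3 (distance=2)
    Update dist[4] = 7
  Visit vertex 6 (distance=3)
    Update dist[4] = 4
    Update dist[7] = 5
  Visit vertex 4 (distance=4)
  Visit vertex 1 (distance=5)

Step 3: Shortest path: 2 -> 1
Total weight: 5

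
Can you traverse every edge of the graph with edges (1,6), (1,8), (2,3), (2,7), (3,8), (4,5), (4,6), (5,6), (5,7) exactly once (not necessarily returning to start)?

Step 1: Find the degree of each vertex:
  deg(1) = 2
  deg(2) = 2
  deg(3) = 2
  deg(4) = 2
  deg(5) = 3
  deg(6) = 3
  deg(7) = 2
  deg(8) = 2

Step 2: Count vertices with odd degree:
  Odd-degree vertices: 5, 6 (2 total)

Step 3: Apply Euler's theorem:
  - Eulerian circuit exists iff graph is connected and all vertices have even degree
  - Eulerian path exists iff graph is connected and has 0 or 2 odd-degree vertices

Graph is connected with exactly 2 odd-degree vertices (5, 6).
Eulerian path exists (starting and ending at the odd-degree vertices), but no Eulerian circuit.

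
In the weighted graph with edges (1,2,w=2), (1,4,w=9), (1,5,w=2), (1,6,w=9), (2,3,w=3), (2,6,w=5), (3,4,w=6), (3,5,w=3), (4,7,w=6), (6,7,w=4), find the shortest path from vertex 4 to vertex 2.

Step 1: Build adjacency list with weights:
  1: 2(w=2), 4(w=9), 5(w=2), 6(w=9)
  2: 1(w=2), 3(w=3), 6(w=5)
  3: 2(w=3), 4(w=6), 5(w=3)
  4: 1(w=9), 3(w=6), 7(w=6)
  5: 1(w=2), 3(w=3)
  6: 1(w=9), 2(w=5), 7(w=4)
  7: 4(w=6), 6(w=4)

Step 2: Apply Dijkstra's algorithm from vertex 4:
  Visit vertex 4 (distance=0)
    Update dist[1] = 9
    Update dist[3] = 6
    Update dist[7] = 6
  Visit vertex 3 (distance=6)
    Update dist[2] = 9
    Update dist[5] = 9
  Visit vertex 7 (distance=6)
    Update dist[6] = 10
  Visit vertex 1 (distance=9)
  Visit vertex 2 (distance=9)

Step 3: Shortest path: 4 -> 3 -> 2
Total weight: 6 + 3 = 9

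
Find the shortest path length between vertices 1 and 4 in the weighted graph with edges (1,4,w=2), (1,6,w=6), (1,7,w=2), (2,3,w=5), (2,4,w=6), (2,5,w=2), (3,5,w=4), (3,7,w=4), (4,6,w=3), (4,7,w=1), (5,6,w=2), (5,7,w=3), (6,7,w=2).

Step 1: Build adjacency list with weights:
  1: 4(w=2), 6(w=6), 7(w=2)
  2: 3(w=5), 4(w=6), 5(w=2)
  3: 2(w=5), 5(w=4), 7(w=4)
  4: 1(w=2), 2(w=6), 6(w=3), 7(w=1)
  5: 2(w=2), 3(w=4), 6(w=2), 7(w=3)
  6: 1(w=6), 4(w=3), 5(w=2), 7(w=2)
  7: 1(w=2), 3(w=4), 4(w=1), 5(w=3), 6(w=2)

Step 2: Apply Dijkstra's algorithm from vertex 1:
  Visit vertex 1 (distance=0)
    Update dist[4] = 2
    Update dist[6] = 6
    Update dist[7] = 2
  Visit vertex 4 (distance=2)
    Update dist[2] = 8
    Update dist[6] = 5

Step 3: Shortest path: 1 -> 4
Total weight: 2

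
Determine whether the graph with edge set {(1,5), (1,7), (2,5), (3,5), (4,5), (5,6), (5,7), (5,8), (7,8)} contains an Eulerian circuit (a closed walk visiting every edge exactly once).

Step 1: Find the degree of each vertex:
  deg(1) = 2
  deg(2) = 1
  deg(3) = 1
  deg(4) = 1
  deg(5) = 7
  deg(6) = 1
  deg(7) = 3
  deg(8) = 2

Step 2: Count vertices with odd degree:
  Odd-degree vertices: 2, 3, 4, 5, 6, 7 (6 total)

Step 3: Apply Euler's theorem:
  - Eulerian circuit exists iff graph is connected and all vertices have even degree
  - Eulerian path exists iff graph is connected and has 0 or 2 odd-degree vertices

Graph has 6 odd-degree vertices (need 0 or 2).
Neither Eulerian path nor Eulerian circuit exists.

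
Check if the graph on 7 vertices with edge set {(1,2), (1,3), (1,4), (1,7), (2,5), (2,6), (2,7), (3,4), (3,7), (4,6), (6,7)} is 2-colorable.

Step 1: Attempt 2-coloring using BFS:
  Start at vertex 1, assign color 0
  Color vertex 2 with color 1 (neighbor of 1)
  Color vertex 3 with color 1 (neighbor of 1)
  Color vertex 4 with color 1 (neighbor of 1)
  Color vertex 7 with color 1 (neighbor of 1)
  Color vertex 5 with color 0 (neighbor of 2)
  Color vertex 6 with color 0 (neighbor of 2)

Step 2: Conflict found! Vertices 2 and 7 are adjacent but have the same color.
This means the graph contains an odd cycle.

The graph is NOT bipartite.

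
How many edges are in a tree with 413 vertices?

A tree on n vertices always has exactly n - 1 edges.
For n = 413: edges = 413 - 1 = 412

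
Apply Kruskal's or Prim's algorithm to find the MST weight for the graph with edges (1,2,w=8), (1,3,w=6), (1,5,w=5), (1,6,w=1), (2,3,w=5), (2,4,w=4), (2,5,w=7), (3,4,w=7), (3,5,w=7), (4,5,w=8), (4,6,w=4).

Apply Kruskal's algorithm (sort edges by weight, add if no cycle):

Sorted edges by weight:
  (1,6) w=1
  (2,4) w=4
  (4,6) w=4
  (1,5) w=5
  (2,3) w=5
  (1,3) w=6
  (2,5) w=7
  (3,4) w=7
  (3,5) w=7
  (1,2) w=8
  (4,5) w=8

Add edge (1,6) w=1 -- no cycle. Running total: 1
Add edge (2,4) w=4 -- no cycle. Running total: 5
Add edge (4,6) w=4 -- no cycle. Running total: 9
Add edge (1,5) w=5 -- no cycle. Running total: 14
Add edge (2,3) w=5 -- no cycle. Running total: 19

MST edges: (1,6,w=1), (2,4,w=4), (4,6,w=4), (1,5,w=5), (2,3,w=5)
Total MST weight: 1 + 4 + 4 + 5 + 5 = 19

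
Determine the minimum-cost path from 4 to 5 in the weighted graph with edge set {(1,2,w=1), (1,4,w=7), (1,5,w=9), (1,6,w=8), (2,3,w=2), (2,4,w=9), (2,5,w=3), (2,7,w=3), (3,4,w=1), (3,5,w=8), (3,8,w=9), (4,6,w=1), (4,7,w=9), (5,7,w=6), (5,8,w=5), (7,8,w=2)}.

Step 1: Build adjacency list with weights:
  1: 2(w=1), 4(w=7), 5(w=9), 6(w=8)
  2: 1(w=1), 3(w=2), 4(w=9), 5(w=3), 7(w=3)
  3: 2(w=2), 4(w=1), 5(w=8), 8(w=9)
  4: 1(w=7), 2(w=9), 3(w=1), 6(w=1), 7(w=9)
  5: 1(w=9), 2(w=3), 3(w=8), 7(w=6), 8(w=5)
  6: 1(w=8), 4(w=1)
  7: 2(w=3), 4(w=9), 5(w=6), 8(w=2)
  8: 3(w=9), 5(w=5), 7(w=2)

Step 2: Apply Dijkstra's algorithm from vertex 4:
  Visit vertex 4 (distance=0)
    Update dist[1] = 7
    Update dist[2] = 9
    Update dist[3] = 1
    Update dist[6] = 1
    Update dist[7] = 9
  Visit vertex 3 (distance=1)
    Update dist[2] = 3
    Update dist[5] = 9
    Update dist[8] = 10
  Visit vertex 6 (distance=1)
  Visit vertex 2 (distance=3)
    Update dist[1] = 4
    Update dist[5] = 6
    Update dist[7] = 6
  Visit vertex 1 (distance=4)
  Visit vertex 5 (distance=6)

Step 3: Shortest path: 4 -> 3 -> 2 -> 5
Total weight: 1 + 2 + 3 = 6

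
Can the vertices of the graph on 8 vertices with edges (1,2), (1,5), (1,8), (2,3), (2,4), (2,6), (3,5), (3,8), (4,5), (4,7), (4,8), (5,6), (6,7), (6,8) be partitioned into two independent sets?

Step 1: Attempt 2-coloring using BFS:
  Start at vertex 1, assign color 0
  Color vertex 2 with color 1 (neighbor of 1)
  Color vertex 5 with color 1 (neighbor of 1)
  Color vertex 8 with color 1 (neighbor of 1)
  Color vertex 3 with color 0 (neighbor of 2)
  Color vertex 4 with color 0 (neighbor of 2)
  Color vertex 6 with color 0 (neighbor of 2)
  Color vertex 7 with color 1 (neighbor of 4)

Step 2: 2-coloring succeeded. No conflicts found.
  Set A (color 0): {1, 3, 4, 6}
  Set B (color 1): {2, 5, 7, 8}

The graph is bipartite with partition {1, 3, 4, 6}, {2, 5, 7, 8}.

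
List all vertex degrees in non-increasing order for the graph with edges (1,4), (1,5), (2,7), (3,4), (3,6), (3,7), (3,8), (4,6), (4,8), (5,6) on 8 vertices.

Step 1: Count edges incident to each vertex:
  deg(1) = 2 (neighbors: 4, 5)
  deg(2) = 1 (neighbors: 7)
  deg(3) = 4 (neighbors: 4, 6, 7, 8)
  deg(4) = 4 (neighbors: 1, 3, 6, 8)
  deg(5) = 2 (neighbors: 1, 6)
  deg(6) = 3 (neighbors: 3, 4, 5)
  deg(7) = 2 (neighbors: 2, 3)
  deg(8) = 2 (neighbors: 3, 4)

Step 2: Sort degrees in non-increasing order:
  Degrees: [2, 1, 4, 4, 2, 3, 2, 2] -> sorted: [4, 4, 3, 2, 2, 2, 2, 1]

Degree sequence: [4, 4, 3, 2, 2, 2, 2, 1]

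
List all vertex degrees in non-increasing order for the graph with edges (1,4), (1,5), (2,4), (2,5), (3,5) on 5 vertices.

Step 1: Count edges incident to each vertex:
  deg(1) = 2 (neighbors: 4, 5)
  deg(2) = 2 (neighbors: 4, 5)
  deg(3) = 1 (neighbors: 5)
  deg(4) = 2 (neighbors: 1, 2)
  deg(5) = 3 (neighbors: 1, 2, 3)

Step 2: Sort degrees in non-increasing order:
  Degrees: [2, 2, 1, 2, 3] -> sorted: [3, 2, 2, 2, 1]

Degree sequence: [3, 2, 2, 2, 1]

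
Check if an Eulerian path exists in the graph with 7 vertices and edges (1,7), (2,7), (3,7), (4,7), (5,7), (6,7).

Step 1: Find the degree of each vertex:
  deg(1) = 1
  deg(2) = 1
  deg(3) = 1
  deg(4) = 1
  deg(5) = 1
  deg(6) = 1
  deg(7) = 6

Step 2: Count vertices with odd degree:
  Odd-degree vertices: 1, 2, 3, 4, 5, 6 (6 total)

Step 3: Apply Euler's theorem:
  - Eulerian circuit exists iff graph is connected and all vertices have even degree
  - Eulerian path exists iff graph is connected and has 0 or 2 odd-degree vertices

Graph has 6 odd-degree vertices (need 0 or 2).
Neither Eulerian path nor Eulerian circuit exists.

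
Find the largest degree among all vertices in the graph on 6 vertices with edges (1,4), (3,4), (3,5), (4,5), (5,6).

Step 1: Count edges incident to each vertex:
  deg(1) = 1 (neighbors: 4)
  deg(2) = 0 (neighbors: none)
  deg(3) = 2 (neighbors: 4, 5)
  deg(4) = 3 (neighbors: 1, 3, 5)
  deg(5) = 3 (neighbors: 3, 4, 6)
  deg(6) = 1 (neighbors: 5)

Step 2: Find maximum:
  max(1, 0, 2, 3, 3, 1) = 3 (vertex 4)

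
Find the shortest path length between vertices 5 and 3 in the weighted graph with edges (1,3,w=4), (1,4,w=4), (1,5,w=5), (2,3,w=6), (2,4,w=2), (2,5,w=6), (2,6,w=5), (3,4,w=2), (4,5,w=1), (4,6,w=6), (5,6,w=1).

Step 1: Build adjacency list with weights:
  1: 3(w=4), 4(w=4), 5(w=5)
  2: 3(w=6), 4(w=2), 5(w=6), 6(w=5)
  3: 1(w=4), 2(w=6), 4(w=2)
  4: 1(w=4), 2(w=2), 3(w=2), 5(w=1), 6(w=6)
  5: 1(w=5), 2(w=6), 4(w=1), 6(w=1)
  6: 2(w=5), 4(w=6), 5(w=1)

Step 2: Apply Dijkstra's algorithm from vertex 5:
  Visit vertex 5 (distance=0)
    Update dist[1] = 5
    Update dist[2] = 6
    Update dist[4] = 1
    Update dist[6] = 1
  Visit vertex 4 (distance=1)
    Update dist[2] = 3
    Update dist[3] = 3
  Visit vertex 6 (distance=1)
  Visit vertex 2 (distance=3)
  Visit vertex 3 (distance=3)

Step 3: Shortest path: 5 -> 4 -> 3
Total weight: 1 + 2 = 3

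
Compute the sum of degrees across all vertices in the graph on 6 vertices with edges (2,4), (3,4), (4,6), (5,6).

Step 1: Count edges incident to each vertex:
  deg(1) = 0 (neighbors: none)
  deg(2) = 1 (neighbors: 4)
  deg(3) = 1 (neighbors: 4)
  deg(4) = 3 (neighbors: 2, 3, 6)
  deg(5) = 1 (neighbors: 6)
  deg(6) = 2 (neighbors: 4, 5)

Step 2: Sum all degrees:
  0 + 1 + 1 + 3 + 1 + 2 = 8

Verification: sum of degrees = 2 * |E| = 2 * 4 = 8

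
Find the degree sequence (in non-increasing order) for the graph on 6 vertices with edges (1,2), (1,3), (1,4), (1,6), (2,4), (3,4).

Step 1: Count edges incident to each vertex:
  deg(1) = 4 (neighbors: 2, 3, 4, 6)
  deg(2) = 2 (neighbors: 1, 4)
  deg(3) = 2 (neighbors: 1, 4)
  deg(4) = 3 (neighbors: 1, 2, 3)
  deg(5) = 0 (neighbors: none)
  deg(6) = 1 (neighbors: 1)

Step 2: Sort degrees in non-increasing order:
  Degrees: [4, 2, 2, 3, 0, 1] -> sorted: [4, 3, 2, 2, 1, 0]

Degree sequence: [4, 3, 2, 2, 1, 0]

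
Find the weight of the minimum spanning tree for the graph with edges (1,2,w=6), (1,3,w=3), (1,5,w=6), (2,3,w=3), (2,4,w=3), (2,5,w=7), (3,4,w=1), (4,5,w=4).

Apply Kruskal's algorithm (sort edges by weight, add if no cycle):

Sorted edges by weight:
  (3,4) w=1
  (1,3) w=3
  (2,3) w=3
  (2,4) w=3
  (4,5) w=4
  (1,2) w=6
  (1,5) w=6
  (2,5) w=7

Add edge (3,4) w=1 -- no cycle. Running total: 1
Add edge (1,3) w=3 -- no cycle. Running total: 4
Add edge (2,3) w=3 -- no cycle. Running total: 7
Skip edge (2,4) w=3 -- would create cycle
Add edge (4,5) w=4 -- no cycle. Running total: 11

MST edges: (3,4,w=1), (1,3,w=3), (2,3,w=3), (4,5,w=4)
Total MST weight: 1 + 3 + 3 + 4 = 11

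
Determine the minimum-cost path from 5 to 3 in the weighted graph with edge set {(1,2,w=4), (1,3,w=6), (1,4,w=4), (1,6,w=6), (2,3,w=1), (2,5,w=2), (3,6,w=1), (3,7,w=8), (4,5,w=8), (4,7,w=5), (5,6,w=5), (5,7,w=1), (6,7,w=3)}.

Step 1: Build adjacency list with weights:
  1: 2(w=4), 3(w=6), 4(w=4), 6(w=6)
  2: 1(w=4), 3(w=1), 5(w=2)
  3: 1(w=6), 2(w=1), 6(w=1), 7(w=8)
  4: 1(w=4), 5(w=8), 7(w=5)
  5: 2(w=2), 4(w=8), 6(w=5), 7(w=1)
  6: 1(w=6), 3(w=1), 5(w=5), 7(w=3)
  7: 3(w=8), 4(w=5), 5(w=1), 6(w=3)

Step 2: Apply Dijkstra's algorithm from vertex 5:
  Visit vertex 5 (distance=0)
    Update dist[2] = 2
    Update dist[4] = 8
    Update dist[6] = 5
    Update dist[7] = 1
  Visit vertex 7 (distance=1)
    Update dist[3] = 9
    Update dist[4] = 6
    Update dist[6] = 4
  Visit vertex 2 (distance=2)
    Update dist[1] = 6
    Update dist[3] = 3
  Visit vertex 3 (distance=3)

Step 3: Shortest path: 5 -> 2 -> 3
Total weight: 2 + 1 = 3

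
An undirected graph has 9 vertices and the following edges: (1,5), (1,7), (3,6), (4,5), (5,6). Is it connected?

Step 1: Build adjacency list from edges:
  1: 5, 7
  2: (none)
  3: 6
  4: 5
  5: 1, 4, 6
  6: 3, 5
  7: 1
  8: (none)
  9: (none)

Step 2: Run BFS/DFS from vertex 1:
  Visited: {1, 5, 7, 4, 6, 3}
  Reached 6 of 9 vertices

Step 3: Only 6 of 9 vertices reached. Graph is disconnected.
Connected components: {1, 3, 4, 5, 6, 7}, {2}, {8}, {9}
Answer: No, the graph is not connected (4 components).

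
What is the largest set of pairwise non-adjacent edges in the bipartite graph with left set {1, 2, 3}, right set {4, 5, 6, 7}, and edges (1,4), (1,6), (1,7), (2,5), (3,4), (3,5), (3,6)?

Step 1: List the neighbors of each left vertex:
  1: 4, 6, 7
  2: 5
  3: 4, 5, 6

Step 2: Greedily match left vertices, then look for augmenting paths:
  Match 1 -- 4
  Match 2 -- 5
  Match 3 -- 6
  No augmenting path remains.

Step 3: Verify this is maximum:
  Matching size 3 = min(|L|, |R|) = min(3, 4), which is an upper bound, so this matching is maximum.

Maximum matching: {(1,4), (2,5), (3,6)}
Size: 3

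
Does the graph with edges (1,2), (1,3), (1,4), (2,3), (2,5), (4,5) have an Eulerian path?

Step 1: Find the degree of each vertex:
  deg(1) = 3
  deg(2) = 3
  deg(3) = 2
  deg(4) = 2
  deg(5) = 2

Step 2: Count vertices with odd degree:
  Odd-degree vertices: 1, 2 (2 total)

Step 3: Apply Euler's theorem:
  - Eulerian circuit exists iff graph is connected and all vertices have even degree
  - Eulerian path exists iff graph is connected and has 0 or 2 odd-degree vertices

Graph is connected with exactly 2 odd-degree vertices (1, 2).
Eulerian path exists (starting and ending at the odd-degree vertices), but no Eulerian circuit.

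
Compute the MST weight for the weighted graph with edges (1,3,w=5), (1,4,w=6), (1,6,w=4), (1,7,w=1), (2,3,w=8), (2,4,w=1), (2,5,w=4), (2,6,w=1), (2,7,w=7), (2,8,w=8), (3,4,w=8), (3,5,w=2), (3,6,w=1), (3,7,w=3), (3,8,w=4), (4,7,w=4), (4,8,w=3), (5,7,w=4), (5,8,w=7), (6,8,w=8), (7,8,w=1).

Apply Kruskal's algorithm (sort edges by weight, add if no cycle):

Sorted edges by weight:
  (1,7) w=1
  (2,4) w=1
  (2,6) w=1
  (3,6) w=1
  (7,8) w=1
  (3,5) w=2
  (3,7) w=3
  (4,8) w=3
  (1,6) w=4
  (2,5) w=4
  (3,8) w=4
  (4,7) w=4
  (5,7) w=4
  (1,3) w=5
  (1,4) w=6
  (2,7) w=7
  (5,8) w=7
  (2,3) w=8
  (2,8) w=8
  (3,4) w=8
  (6,8) w=8

Add edge (1,7) w=1 -- no cycle. Running total: 1
Add edge (2,4) w=1 -- no cycle. Running total: 2
Add edge (2,6) w=1 -- no cycle. Running total: 3
Add edge (3,6) w=1 -- no cycle. Running total: 4
Add edge (7,8) w=1 -- no cycle. Running total: 5
Add edge (3,5) w=2 -- no cycle. Running total: 7
Add edge (3,7) w=3 -- no cycle. Running total: 10

MST edges: (1,7,w=1), (2,4,w=1), (2,6,w=1), (3,6,w=1), (7,8,w=1), (3,5,w=2), (3,7,w=3)
Total MST weight: 1 + 1 + 1 + 1 + 1 + 2 + 3 = 10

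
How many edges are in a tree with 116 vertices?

A tree on n vertices always has exactly n - 1 edges.
For n = 116: edges = 116 - 1 = 115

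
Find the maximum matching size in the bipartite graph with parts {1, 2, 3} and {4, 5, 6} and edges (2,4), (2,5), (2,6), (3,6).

Step 1: List the neighbors of each left vertex:
  1: (none)
  2: 4, 5, 6
  3: 6

Step 2: Greedily match left vertices, then look for augmenting paths:
  Match 2 -- 4
  Match 3 -- 6
  No augmenting path remains.

Step 3: Verify this is maximum:
  Matching has size 2. The vertex set {2, 3} covers every edge and has size 2; any matching has at most one edge per cover vertex, so 2 is maximum (König's theorem).

Maximum matching: {(2,4), (3,6)}
Size: 2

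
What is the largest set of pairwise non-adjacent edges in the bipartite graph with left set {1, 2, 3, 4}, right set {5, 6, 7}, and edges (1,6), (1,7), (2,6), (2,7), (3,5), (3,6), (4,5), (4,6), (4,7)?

Step 1: List the neighbors of each left vertex:
  1: 6, 7
  2: 6, 7
  3: 5, 6
  4: 5, 6, 7

Step 2: Greedily match left vertices, then look for augmenting paths:
  Match 1 -- 6
  Match 2 -- 7
  Match 3 -- 5
  No augmenting path remains.

Step 3: Verify this is maximum:
  Matching size 3 = min(|L|, |R|) = min(4, 3), which is an upper bound, so this matching is maximum.

Maximum matching: {(1,6), (2,7), (3,5)}
Size: 3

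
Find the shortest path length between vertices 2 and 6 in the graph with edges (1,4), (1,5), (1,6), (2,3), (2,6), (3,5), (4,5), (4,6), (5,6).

Step 1: Build adjacency list:
  1: 4, 5, 6
  2: 3, 6
  3: 2, 5
  4: 1, 5, 6
  5: 1, 3, 4, 6
  6: 1, 2, 4, 5

Step 2: BFS from vertex 2 to find shortest path to 6:
  vertex 3 reached at distance 1
  vertex 6 reached at distance 1

Step 3: Shortest path: 2 -> 6
Path length: 1 edge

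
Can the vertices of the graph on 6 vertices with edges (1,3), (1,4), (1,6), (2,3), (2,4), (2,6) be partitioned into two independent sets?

Step 1: Attempt 2-coloring using BFS:
  Start at vertex 1, assign color 0
  Color vertex 3 with color 1 (neighbor of 1)
  Color vertex 4 with color 1 (neighbor of 1)
  Color vertex 6 with color 1 (neighbor of 1)
  Color vertex 2 with color 0 (neighbor of 3)
  Start new component at vertex 5, assign color 0

Step 2: 2-coloring succeeded. No conflicts found.
  Set A (color 0): {1, 2, 5}
  Set B (color 1): {3, 4, 6}

The graph is bipartite with partition {1, 2, 5}, {3, 4, 6}.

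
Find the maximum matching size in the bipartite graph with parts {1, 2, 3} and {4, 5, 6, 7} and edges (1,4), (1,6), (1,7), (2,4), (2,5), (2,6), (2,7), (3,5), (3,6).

Step 1: List the neighbors of each left vertex:
  1: 4, 6, 7
  2: 4, 5, 6, 7
  3: 5, 6

Step 2: Greedily match left vertices, then look for augmenting paths:
  Match 1 -- 4
  Match 2 -- 5
  Match 3 -- 6
  No augmenting path remains.

Step 3: Verify this is maximum:
  Matching size 3 = min(|L|, |R|) = min(3, 4), which is an upper bound, so this matching is maximum.

Maximum matching: {(1,4), (2,5), (3,6)}
Size: 3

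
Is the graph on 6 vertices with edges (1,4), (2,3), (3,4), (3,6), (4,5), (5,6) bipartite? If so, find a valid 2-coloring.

Step 1: Attempt 2-coloring using BFS:
  Start at vertex 1, assign color 0
  Color vertex 4 with color 1 (neighbor of 1)
  Color vertex 3 with color 0 (neighbor of 4)
  Color vertex 5 with color 0 (neighbor of 4)
  Color vertex 2 with color 1 (neighbor of 3)
  Color vertex 6 with color 1 (neighbor of 3)

Step 2: 2-coloring succeeded. No conflicts found.
  Set A (color 0): {1, 3, 5}
  Set B (color 1): {2, 4, 6}

The graph is bipartite with partition {1, 3, 5}, {2, 4, 6}.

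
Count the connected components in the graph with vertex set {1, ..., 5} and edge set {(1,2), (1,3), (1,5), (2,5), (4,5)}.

Step 1: Build adjacency list from edges:
  1: 2, 3, 5
  2: 1, 5
  3: 1
  4: 5
  5: 1, 2, 4

Step 2: Run BFS/DFS from vertex 1:
  Visited: {1, 2, 3, 5, 4}
  Reached 5 of 5 vertices

Step 3: All 5 vertices reached from vertex 1, so the graph is connected.
Number of connected components: 1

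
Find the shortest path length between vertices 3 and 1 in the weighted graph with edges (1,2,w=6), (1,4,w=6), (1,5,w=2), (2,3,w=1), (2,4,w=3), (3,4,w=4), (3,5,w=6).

Step 1: Build adjacency list with weights:
  1: 2(w=6), 4(w=6), 5(w=2)
  2: 1(w=6), 3(w=1), 4(w=3)
  3: 2(w=1), 4(w=4), 5(w=6)
  4: 1(w=6), 2(w=3), 3(w=4)
  5: 1(w=2), 3(w=6)

Step 2: Apply Dijkstra's algorithm from vertex 3:
  Visit vertex 3 (distance=0)
    Update dist[2] = 1
    Update dist[4] = 4
    Update dist[5] = 6
  Visit vertex 2 (distance=1)
    Update dist[1] = 7
  Visit vertex 4 (distance=4)
  Visit vertex 5 (distance=6)
  Visit vertex 1 (distance=7)

Step 3: Shortest path: 3 -> 2 -> 1
Total weight: 1 + 6 = 7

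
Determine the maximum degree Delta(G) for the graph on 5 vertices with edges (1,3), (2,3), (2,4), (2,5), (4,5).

Step 1: Count edges incident to each vertex:
  deg(1) = 1 (neighbors: 3)
  deg(2) = 3 (neighbors: 3, 4, 5)
  deg(3) = 2 (neighbors: 1, 2)
  deg(4) = 2 (neighbors: 2, 5)
  deg(5) = 2 (neighbors: 2, 4)

Step 2: Find maximum:
  max(1, 3, 2, 2, 2) = 3 (vertex 2)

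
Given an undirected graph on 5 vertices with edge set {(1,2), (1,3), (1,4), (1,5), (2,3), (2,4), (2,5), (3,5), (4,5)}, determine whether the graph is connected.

Step 1: Build adjacency list from edges:
  1: 2, 3, 4, 5
  2: 1, 3, 4, 5
  3: 1, 2, 5
  4: 1, 2, 5
  5: 1, 2, 3, 4

Step 2: Run BFS/DFS from vertex 1:
  Visited: {1, 2, 3, 4, 5}
  Reached 5 of 5 vertices

Step 3: All 5 vertices reached from vertex 1, so the graph is connected.
Answer: Yes, the graph is connected.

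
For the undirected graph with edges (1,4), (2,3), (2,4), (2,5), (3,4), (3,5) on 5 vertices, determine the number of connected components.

Step 1: Build adjacency list from edges:
  1: 4
  2: 3, 4, 5
  3: 2, 4, 5
  4: 1, 2, 3
  5: 2, 3

Step 2: Run BFS/DFS from vertex 1:
  Visited: {1, 4, 2, 3, 5}
  Reached 5 of 5 vertices

Step 3: All 5 vertices reached from vertex 1, so the graph is connected.
Number of connected components: 1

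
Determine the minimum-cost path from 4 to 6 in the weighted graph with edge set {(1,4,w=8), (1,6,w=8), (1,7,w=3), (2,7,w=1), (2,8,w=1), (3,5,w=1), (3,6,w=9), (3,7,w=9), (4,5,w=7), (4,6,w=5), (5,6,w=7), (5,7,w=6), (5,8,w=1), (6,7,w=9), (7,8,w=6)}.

Step 1: Build adjacency list with weights:
  1: 4(w=8), 6(w=8), 7(w=3)
  2: 7(w=1), 8(w=1)
  3: 5(w=1), 6(w=9), 7(w=9)
  4: 1(w=8), 5(w=7), 6(w=5)
  5: 3(w=1), 4(w=7), 6(w=7), 7(w=6), 8(w=1)
  6: 1(w=8), 3(w=9), 4(w=5), 5(w=7), 7(w=9)
  7: 1(w=3), 2(w=1), 3(w=9), 5(w=6), 6(w=9), 8(w=6)
  8: 2(w=1), 5(w=1), 7(w=6)

Step 2: Apply Dijkstra's algorithm from vertex 4:
  Visit vertex 4 (distance=0)
    Update dist[1] = 8
    Update dist[5] = 7
    Update dist[6] = 5
  Visit vertex 6 (distance=5)
    Update dist[3] = 14
    Update dist[7] = 14

Step 3: Shortest path: 4 -> 6
Total weight: 5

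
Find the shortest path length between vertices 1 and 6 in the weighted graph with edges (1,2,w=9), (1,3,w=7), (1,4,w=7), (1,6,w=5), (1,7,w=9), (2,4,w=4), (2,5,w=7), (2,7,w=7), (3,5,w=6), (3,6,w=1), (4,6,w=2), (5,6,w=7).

Step 1: Build adjacency list with weights:
  1: 2(w=9), 3(w=7), 4(w=7), 6(w=5), 7(w=9)
  2: 1(w=9), 4(w=4), 5(w=7), 7(w=7)
  3: 1(w=7), 5(w=6), 6(w=1)
  4: 1(w=7), 2(w=4), 6(w=2)
  5: 2(w=7), 3(w=6), 6(w=7)
  6: 1(w=5), 3(w=1), 4(w=2), 5(w=7)
  7: 1(w=9), 2(w=7)

Step 2: Apply Dijkstra's algorithm from vertex 1:
  Visit vertex 1 (distance=0)
    Update dist[2] = 9
    Update dist[3] = 7
    Update dist[4] = 7
    Update dist[6] = 5
    Update dist[7] = 9
  Visit vertex 6 (distance=5)
    Update dist[3] = 6
    Update dist[5] = 12

Step 3: Shortest path: 1 -> 6
Total weight: 5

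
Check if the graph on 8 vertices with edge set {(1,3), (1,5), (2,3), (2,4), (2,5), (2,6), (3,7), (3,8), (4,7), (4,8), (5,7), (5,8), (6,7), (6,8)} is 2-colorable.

Step 1: Attempt 2-coloring using BFS:
  Start at vertex 1, assign color 0
  Color vertex 3 with color 1 (neighbor of 1)
  Color vertex 5 with color 1 (neighbor of 1)
  Color vertex 2 with color 0 (neighbor of 3)
  Color vertex 7 with color 0 (neighbor of 3)
  Color vertex 8 with color 0 (neighbor of 3)
  Color vertex 4 with color 1 (neighbor of 2)
  Color vertex 6 with color 1 (neighbor of 2)

Step 2: 2-coloring succeeded. No conflicts found.
  Set A (color 0): {1, 2, 7, 8}
  Set B (color 1): {3, 4, 5, 6}

The graph is bipartite with partition {1, 2, 7, 8}, {3, 4, 5, 6}.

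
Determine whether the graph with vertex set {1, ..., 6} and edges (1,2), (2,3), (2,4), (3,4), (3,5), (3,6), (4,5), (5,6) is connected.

Step 1: Build adjacency list from edges:
  1: 2
  2: 1, 3, 4
  3: 2, 4, 5, 6
  4: 2, 3, 5
  5: 3, 4, 6
  6: 3, 5

Step 2: Run BFS/DFS from vertex 1:
  Visited: {1, 2, 3, 4, 5, 6}
  Reached 6 of 6 vertices

Step 3: All 6 vertices reached from vertex 1, so the graph is connected.
Answer: Yes, the graph is connected.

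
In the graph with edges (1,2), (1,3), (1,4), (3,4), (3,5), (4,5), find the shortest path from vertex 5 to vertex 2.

Step 1: Build adjacency list:
  1: 2, 3, 4
  2: 1
  3: 1, 4, 5
  4: 1, 3, 5
  5: 3, 4

Step 2: BFS from vertex 5 to find shortest path to 2:
  vertex 3 reached at distance 1
  vertex 4 reached at distance 1
  vertex 1 reached at distance 2
  vertex 2 reached at distance 3

Step 3: Shortest path: 5 -> 3 -> 1 -> 2
Path length: 3 edges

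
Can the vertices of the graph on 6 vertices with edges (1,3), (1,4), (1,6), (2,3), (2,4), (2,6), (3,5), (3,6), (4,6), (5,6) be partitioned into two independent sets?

Step 1: Attempt 2-coloring using BFS:
  Start at vertex 1, assign color 0
  Color vertex 3 with color 1 (neighbor of 1)
  Color vertex 4 with color 1 (neighbor of 1)
  Color vertex 6 with color 1 (neighbor of 1)
  Color vertex 2 with color 0 (neighbor of 3)
  Color vertex 5 with color 0 (neighbor of 3)

Step 2: Conflict found! Vertices 3 and 6 are adjacent but have the same color.
This means the graph contains an odd cycle.

The graph is NOT bipartite.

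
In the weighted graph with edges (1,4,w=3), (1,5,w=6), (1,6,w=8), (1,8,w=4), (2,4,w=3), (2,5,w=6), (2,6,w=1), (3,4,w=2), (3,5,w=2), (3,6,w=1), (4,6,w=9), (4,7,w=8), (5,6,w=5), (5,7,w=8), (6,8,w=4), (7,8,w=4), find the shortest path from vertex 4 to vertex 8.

Step 1: Build adjacency list with weights:
  1: 4(w=3), 5(w=6), 6(w=8), 8(w=4)
  2: 4(w=3), 5(w=6), 6(w=1)
  3: 4(w=2), 5(w=2), 6(w=1)
  4: 1(w=3), 2(w=3), 3(w=2), 6(w=9), 7(w=8)
  5: 1(w=6), 2(w=6), 3(w=2), 6(w=5), 7(w=8)
  6: 1(w=8), 2(w=1), 3(w=1), 4(w=9), 5(w=5), 8(w=4)
  7: 4(w=8), 5(w=8), 8(w=4)
  8: 1(w=4), 6(w=4), 7(w=4)

Step 2: Apply Dijkstra's algorithm from vertex 4:
  Visit vertex 4 (distance=0)
    Update dist[1] = 3
    Update dist[2] = 3
    Update dist[3] = 2
    Update dist[6] = 9
    Update dist[7] = 8
  Visit vertex 3 (distance=2)
    Update dist[5] = 4
    Update dist[6] = 3
  Visit vertex 1 (distance=3)
    Update dist[8] = 7
  Visit vertex 2 (distance=3)
  Visit vertex 6 (distance=3)
  Visit vertex 5 (distance=4)
  Visit vertex 8 (distance=7)

Step 3: Shortest path: 4 -> 1 -> 8
Total weight: 3 + 4 = 7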